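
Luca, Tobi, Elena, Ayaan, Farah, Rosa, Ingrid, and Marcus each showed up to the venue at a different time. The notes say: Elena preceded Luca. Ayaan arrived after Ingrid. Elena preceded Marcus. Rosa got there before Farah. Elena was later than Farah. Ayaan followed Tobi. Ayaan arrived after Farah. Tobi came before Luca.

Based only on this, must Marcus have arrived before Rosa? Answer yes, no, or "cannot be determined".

Tracing the constraints gives Rosa → Farah → Elena → Marcus, so Rosa must come before Marcus.
That means Marcus cannot be before Rosa.

no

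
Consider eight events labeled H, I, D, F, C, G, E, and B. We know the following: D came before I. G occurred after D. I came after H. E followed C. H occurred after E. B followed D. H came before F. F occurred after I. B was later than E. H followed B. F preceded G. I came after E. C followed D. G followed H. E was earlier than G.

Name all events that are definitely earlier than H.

B, C, D, E

Directly stated before H: B and E.
C reaches H via C → E → H.
D reaches H via D → B → H.
No chain forces F (or any of the others) ahead of H.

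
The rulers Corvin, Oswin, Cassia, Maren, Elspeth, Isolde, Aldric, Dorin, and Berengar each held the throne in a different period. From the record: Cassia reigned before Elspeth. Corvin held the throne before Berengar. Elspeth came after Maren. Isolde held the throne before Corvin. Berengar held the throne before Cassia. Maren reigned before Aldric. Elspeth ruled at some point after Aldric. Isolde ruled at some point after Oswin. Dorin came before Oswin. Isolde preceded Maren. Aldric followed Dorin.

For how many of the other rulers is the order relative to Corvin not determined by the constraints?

Forced before Corvin: Dorin, Isolde, and Oswin; forced after Corvin: Berengar, Cassia, and Elspeth.
That leaves Aldric and Maren with no forced order relative to Corvin — 2.

2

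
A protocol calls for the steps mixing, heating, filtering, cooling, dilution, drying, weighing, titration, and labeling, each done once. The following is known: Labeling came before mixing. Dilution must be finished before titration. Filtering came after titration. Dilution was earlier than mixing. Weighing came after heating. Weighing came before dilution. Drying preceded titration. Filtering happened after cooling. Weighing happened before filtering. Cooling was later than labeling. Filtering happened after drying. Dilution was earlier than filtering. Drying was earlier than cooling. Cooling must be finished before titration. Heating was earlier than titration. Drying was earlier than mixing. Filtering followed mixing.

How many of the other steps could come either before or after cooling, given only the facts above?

4

Forced before cooling: drying and labeling; forced after cooling: filtering and titration.
That leaves dilution, heating, mixing, and weighing with no forced order relative to cooling — 4.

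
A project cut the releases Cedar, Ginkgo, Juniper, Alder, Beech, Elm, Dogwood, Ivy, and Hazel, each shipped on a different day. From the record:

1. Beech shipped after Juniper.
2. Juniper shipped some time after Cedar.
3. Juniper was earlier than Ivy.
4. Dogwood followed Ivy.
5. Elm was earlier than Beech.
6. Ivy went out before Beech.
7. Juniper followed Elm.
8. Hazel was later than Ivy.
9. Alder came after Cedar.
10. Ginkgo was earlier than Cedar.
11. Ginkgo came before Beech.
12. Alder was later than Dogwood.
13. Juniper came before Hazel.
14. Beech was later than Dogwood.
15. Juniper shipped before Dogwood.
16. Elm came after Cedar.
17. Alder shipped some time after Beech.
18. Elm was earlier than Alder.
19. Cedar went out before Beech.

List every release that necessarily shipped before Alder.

Beech, Cedar, Dogwood, Elm, Ginkgo, Ivy, Juniper

Directly stated before Alder: Beech, Cedar, Dogwood, and Elm.
Ginkgo reaches Alder via Ginkgo → Beech → Alder.
Ivy reaches Alder via Ivy → Dogwood → Alder.
Juniper reaches Alder via Juniper → Dogwood → Alder.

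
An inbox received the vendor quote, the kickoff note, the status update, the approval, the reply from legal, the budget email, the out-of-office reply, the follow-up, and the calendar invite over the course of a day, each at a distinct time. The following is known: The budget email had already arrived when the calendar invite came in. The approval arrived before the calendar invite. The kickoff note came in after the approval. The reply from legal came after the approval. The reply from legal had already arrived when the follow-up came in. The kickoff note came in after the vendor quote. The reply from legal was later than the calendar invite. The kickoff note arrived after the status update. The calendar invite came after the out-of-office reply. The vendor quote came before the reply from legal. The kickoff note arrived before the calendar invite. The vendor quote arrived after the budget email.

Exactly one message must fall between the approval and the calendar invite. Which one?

the kickoff note

Tracing the constraints gives the approval → the kickoff note → the calendar invite, so the kickoff note sits after the approval and before the calendar invite.
No other message is forced both after the approval and before the calendar invite.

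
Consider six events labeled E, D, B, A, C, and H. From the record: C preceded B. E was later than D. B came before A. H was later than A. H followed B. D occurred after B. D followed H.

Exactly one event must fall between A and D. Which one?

H

Tracing the constraints gives A → H → D, so H sits after A and before D.
No other event is forced both after A and before D.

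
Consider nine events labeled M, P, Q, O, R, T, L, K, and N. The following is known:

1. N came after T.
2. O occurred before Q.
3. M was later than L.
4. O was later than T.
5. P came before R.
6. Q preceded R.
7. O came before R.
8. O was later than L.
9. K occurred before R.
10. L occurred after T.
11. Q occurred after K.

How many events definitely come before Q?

Directly stated before Q: K and O.
L reaches Q via L → O → Q.
T reaches Q via T → O → Q.
No chain forces P (or any of the others) ahead of Q.
That's K, L, O, and T — 4 in all.

4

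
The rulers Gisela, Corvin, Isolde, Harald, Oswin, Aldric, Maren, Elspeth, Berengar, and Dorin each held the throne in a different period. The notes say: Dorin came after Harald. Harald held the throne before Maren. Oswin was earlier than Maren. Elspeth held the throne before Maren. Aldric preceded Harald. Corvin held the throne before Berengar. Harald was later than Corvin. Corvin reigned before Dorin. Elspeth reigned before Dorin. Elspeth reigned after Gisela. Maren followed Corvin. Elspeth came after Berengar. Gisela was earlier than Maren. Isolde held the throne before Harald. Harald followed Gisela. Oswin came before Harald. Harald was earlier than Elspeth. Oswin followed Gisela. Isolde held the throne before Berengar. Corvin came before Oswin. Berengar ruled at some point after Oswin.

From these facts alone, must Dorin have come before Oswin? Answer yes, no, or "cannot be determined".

Tracing the constraints gives Oswin → Harald → Dorin, so Oswin must come before Dorin.
That means Dorin cannot be before Oswin.

no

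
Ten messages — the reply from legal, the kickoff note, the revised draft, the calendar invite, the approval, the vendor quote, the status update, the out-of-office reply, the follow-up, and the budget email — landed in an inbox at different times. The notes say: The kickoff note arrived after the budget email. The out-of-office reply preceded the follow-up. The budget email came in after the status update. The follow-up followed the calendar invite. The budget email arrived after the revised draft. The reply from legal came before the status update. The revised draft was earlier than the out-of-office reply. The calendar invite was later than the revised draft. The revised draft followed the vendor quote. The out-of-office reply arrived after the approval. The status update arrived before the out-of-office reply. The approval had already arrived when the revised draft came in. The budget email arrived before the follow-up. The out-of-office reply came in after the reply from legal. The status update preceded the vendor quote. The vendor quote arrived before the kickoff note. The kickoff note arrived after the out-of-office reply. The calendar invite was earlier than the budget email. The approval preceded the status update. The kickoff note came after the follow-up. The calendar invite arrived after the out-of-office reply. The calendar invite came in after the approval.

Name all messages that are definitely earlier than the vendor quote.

the approval, the reply from legal, the status update

Directly stated before the vendor quote: the status update.
The approval reaches the vendor quote via the approval → the status update → the vendor quote.
The reply from legal reaches the vendor quote via the reply from legal → the status update → the vendor quote.
No chain forces the budget email (or any of the others) ahead of the vendor quote.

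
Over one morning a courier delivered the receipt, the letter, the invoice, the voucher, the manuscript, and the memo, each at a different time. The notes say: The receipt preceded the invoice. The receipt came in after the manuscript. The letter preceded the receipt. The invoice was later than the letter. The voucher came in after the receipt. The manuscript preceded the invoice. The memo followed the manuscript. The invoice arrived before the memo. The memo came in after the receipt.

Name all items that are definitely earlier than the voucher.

Directly stated before the voucher: the receipt.
The letter reaches the voucher via the letter → the receipt → the voucher.
The manuscript reaches the voucher via the manuscript → the receipt → the voucher.

the letter, the manuscript, the receipt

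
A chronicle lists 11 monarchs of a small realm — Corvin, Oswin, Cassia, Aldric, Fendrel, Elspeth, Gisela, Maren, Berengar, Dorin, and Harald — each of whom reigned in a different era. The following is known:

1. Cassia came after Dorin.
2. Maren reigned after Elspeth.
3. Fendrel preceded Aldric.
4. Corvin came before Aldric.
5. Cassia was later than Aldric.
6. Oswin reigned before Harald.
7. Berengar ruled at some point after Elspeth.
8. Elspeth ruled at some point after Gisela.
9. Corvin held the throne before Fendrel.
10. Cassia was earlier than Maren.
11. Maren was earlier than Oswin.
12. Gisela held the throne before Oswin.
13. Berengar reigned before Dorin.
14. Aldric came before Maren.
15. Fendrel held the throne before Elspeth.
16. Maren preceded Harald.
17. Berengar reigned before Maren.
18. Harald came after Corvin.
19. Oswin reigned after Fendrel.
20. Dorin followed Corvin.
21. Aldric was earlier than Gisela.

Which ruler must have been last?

Harald

Every other ruler has a chain of constraints placing them before Harald, so Harald is last.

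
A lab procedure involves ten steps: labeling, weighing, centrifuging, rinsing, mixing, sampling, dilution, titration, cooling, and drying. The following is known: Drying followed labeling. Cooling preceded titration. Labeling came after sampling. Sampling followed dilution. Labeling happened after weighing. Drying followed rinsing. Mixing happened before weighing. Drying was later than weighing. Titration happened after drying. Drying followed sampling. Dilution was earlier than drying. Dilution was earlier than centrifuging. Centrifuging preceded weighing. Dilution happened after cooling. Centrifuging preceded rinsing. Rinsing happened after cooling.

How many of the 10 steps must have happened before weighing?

Directly stated before weighing: centrifuging and mixing.
Cooling reaches weighing via cooling → dilution → centrifuging → weighing.
Dilution reaches weighing via dilution → centrifuging → weighing.
That's centrifuging, cooling, dilution, and mixing — 4 in all.

4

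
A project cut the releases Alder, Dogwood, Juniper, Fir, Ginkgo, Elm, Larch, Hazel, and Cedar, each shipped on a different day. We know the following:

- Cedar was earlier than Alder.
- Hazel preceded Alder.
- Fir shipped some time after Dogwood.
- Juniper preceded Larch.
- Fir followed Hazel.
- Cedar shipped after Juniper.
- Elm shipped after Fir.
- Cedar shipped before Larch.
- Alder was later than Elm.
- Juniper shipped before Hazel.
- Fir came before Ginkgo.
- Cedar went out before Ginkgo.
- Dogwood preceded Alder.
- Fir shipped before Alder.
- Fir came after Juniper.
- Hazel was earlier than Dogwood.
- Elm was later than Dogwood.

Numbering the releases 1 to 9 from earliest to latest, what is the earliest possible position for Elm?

5

Dogwood, Fir, Hazel, and Juniper must all come before Elm — 4 forced predecessors.
Nothing else is forced ahead of Elm, so its earliest slot is position 4 + 1 = 5.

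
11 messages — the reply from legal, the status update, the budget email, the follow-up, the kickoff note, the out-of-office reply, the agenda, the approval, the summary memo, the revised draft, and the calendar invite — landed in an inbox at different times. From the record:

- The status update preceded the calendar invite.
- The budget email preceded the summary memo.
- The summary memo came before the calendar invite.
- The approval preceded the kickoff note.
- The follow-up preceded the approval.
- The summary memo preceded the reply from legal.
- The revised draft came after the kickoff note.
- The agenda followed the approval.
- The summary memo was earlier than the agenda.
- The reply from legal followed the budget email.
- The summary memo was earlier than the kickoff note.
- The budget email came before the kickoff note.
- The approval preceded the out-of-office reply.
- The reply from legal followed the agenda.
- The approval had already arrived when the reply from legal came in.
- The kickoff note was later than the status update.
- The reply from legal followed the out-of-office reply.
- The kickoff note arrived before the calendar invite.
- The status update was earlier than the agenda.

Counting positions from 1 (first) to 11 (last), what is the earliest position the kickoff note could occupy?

The approval, the budget email, the follow-up, the status update, and the summary memo must all come before the kickoff note — 5 forced predecessors.
Nothing else is forced ahead of the kickoff note, so its earliest slot is position 5 + 1 = 6.

6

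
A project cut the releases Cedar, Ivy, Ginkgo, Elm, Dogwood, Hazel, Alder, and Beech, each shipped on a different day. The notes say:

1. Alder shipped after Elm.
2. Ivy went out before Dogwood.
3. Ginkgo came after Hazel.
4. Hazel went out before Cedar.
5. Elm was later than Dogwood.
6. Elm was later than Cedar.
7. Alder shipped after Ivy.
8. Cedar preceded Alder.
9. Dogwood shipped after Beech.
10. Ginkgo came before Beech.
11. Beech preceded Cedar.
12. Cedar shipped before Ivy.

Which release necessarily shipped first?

Hazel

Hazel has a chain of constraints placing it before every other release, so Hazel must be first.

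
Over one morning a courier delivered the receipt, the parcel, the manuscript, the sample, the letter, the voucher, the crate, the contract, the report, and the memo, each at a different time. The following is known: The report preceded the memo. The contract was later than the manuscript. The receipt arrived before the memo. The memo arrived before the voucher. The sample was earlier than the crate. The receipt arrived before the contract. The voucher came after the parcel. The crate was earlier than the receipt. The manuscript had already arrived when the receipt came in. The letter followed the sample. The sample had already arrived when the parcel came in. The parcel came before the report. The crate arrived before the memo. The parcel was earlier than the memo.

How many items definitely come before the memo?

Directly stated before the memo: the crate, the parcel, the receipt, and the report.
The manuscript reaches the memo via the manuscript → the receipt → the memo.
The sample reaches the memo via the sample → the crate → the memo.
No chain forces the contract (or any of the others) ahead of the memo.
That's the crate, the manuscript, the parcel, the receipt, the report, and the sample — 6 in all.

6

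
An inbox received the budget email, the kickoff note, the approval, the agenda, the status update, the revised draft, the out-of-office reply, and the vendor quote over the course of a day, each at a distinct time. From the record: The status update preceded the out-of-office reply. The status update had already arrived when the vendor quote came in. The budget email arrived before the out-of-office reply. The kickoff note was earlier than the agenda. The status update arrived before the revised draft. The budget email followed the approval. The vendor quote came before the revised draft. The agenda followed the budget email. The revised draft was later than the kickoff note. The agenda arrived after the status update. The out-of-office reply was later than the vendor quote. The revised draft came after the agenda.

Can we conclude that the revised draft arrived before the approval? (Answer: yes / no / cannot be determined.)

Tracing the constraints gives the approval → the budget email → the agenda → the revised draft, so the approval must come before the revised draft.
That means the revised draft cannot be before the approval.

no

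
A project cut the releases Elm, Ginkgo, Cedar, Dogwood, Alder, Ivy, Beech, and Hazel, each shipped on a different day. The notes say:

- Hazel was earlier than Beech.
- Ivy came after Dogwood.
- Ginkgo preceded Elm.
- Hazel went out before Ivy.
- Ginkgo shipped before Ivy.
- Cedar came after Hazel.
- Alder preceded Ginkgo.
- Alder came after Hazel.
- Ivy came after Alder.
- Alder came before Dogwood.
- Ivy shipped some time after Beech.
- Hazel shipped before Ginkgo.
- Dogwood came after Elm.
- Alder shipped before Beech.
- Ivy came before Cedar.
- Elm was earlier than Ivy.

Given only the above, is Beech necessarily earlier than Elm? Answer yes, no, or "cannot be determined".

No chain of stated constraints runs from Beech to Elm, and none runs from Elm to Beech either.
So the relative order of Beech and Elm is not fixed by the given facts.

cannot be determined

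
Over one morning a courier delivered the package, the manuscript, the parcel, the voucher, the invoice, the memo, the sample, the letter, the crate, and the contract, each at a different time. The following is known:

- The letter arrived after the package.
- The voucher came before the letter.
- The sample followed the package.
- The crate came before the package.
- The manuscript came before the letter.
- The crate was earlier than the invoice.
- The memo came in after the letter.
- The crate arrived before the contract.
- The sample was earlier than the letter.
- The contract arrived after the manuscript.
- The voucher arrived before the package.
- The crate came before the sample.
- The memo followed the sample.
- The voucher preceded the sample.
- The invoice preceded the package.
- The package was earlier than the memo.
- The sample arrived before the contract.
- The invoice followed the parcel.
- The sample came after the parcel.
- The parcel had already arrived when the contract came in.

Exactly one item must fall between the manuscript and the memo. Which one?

the letter

Tracing the constraints gives the manuscript → the letter → the memo, so the letter sits after the manuscript and before the memo.
No other item is forced both after the manuscript and before the memo.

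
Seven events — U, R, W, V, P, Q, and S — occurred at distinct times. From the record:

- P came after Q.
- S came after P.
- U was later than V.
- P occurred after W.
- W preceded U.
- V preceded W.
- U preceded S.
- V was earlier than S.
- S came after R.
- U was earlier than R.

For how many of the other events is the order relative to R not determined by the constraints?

Forced before R: U, V, and W; forced after R: S.
That leaves P and Q with no forced order relative to R — 2.

2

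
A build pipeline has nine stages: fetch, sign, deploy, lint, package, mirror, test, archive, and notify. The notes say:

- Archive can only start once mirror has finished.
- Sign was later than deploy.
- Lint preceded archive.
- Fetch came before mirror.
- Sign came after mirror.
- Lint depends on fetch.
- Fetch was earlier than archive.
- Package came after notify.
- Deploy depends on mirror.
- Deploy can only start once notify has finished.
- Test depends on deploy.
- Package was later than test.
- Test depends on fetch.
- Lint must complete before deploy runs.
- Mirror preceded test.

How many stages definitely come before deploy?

4

Directly stated before deploy: lint, mirror, and notify.
Fetch reaches deploy via fetch → mirror → deploy.
That's fetch, lint, mirror, and notify — 4 in all.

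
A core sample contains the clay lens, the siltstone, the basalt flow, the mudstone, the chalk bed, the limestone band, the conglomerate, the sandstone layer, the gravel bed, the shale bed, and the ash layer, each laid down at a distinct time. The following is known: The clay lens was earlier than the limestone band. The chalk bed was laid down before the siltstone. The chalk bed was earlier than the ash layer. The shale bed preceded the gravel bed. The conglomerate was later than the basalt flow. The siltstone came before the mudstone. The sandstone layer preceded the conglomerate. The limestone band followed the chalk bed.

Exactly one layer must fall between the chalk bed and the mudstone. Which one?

Tracing the constraints gives the chalk bed → the siltstone → the mudstone, so the siltstone sits after the chalk bed and before the mudstone.
No other layer is forced both after the chalk bed and before the mudstone.

the siltstone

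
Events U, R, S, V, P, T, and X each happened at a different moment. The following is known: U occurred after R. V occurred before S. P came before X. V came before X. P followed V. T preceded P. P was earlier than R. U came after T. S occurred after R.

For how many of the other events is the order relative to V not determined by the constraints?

Forced after V: P, R, S, U, and X.
That leaves T with no forced order relative to V — 1.

1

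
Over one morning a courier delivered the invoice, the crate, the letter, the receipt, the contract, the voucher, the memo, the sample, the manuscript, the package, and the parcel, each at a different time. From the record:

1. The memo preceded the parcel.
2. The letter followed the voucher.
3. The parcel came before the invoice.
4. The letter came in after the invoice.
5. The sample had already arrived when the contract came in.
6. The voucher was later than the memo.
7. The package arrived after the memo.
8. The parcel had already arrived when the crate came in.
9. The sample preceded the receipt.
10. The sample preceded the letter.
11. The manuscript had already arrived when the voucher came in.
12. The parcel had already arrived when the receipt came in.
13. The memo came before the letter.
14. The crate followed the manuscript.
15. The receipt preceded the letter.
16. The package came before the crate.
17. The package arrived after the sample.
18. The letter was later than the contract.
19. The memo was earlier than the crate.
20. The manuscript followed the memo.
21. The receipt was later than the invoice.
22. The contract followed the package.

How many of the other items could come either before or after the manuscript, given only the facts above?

Forced before the manuscript: the memo; forced after the manuscript: the crate, the letter, and the voucher.
That leaves the contract, the invoice, the package, the parcel, the receipt, and the sample with no forced order relative to the manuscript — 6.

6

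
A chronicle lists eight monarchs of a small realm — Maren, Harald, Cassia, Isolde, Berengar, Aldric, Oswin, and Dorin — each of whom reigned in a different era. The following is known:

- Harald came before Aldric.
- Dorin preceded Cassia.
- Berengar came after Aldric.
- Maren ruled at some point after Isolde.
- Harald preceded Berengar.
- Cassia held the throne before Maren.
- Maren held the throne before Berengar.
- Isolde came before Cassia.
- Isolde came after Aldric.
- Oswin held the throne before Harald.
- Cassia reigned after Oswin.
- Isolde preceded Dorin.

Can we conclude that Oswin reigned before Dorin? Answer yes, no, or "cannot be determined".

yes

Chain the constraints: Oswin → Harald → Aldric → Isolde → Dorin. Each link is directly stated, so Oswin comes before Dorin.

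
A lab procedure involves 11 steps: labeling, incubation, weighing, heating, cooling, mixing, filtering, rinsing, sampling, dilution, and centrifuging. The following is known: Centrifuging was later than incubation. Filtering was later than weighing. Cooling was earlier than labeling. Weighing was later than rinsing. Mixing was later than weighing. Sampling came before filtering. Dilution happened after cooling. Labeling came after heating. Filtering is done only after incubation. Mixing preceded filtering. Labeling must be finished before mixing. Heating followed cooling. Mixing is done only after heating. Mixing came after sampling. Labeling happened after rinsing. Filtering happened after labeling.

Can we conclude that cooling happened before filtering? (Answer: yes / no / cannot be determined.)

yes

Chain the constraints: cooling → labeling → filtering. Each link is directly stated, so cooling comes before filtering.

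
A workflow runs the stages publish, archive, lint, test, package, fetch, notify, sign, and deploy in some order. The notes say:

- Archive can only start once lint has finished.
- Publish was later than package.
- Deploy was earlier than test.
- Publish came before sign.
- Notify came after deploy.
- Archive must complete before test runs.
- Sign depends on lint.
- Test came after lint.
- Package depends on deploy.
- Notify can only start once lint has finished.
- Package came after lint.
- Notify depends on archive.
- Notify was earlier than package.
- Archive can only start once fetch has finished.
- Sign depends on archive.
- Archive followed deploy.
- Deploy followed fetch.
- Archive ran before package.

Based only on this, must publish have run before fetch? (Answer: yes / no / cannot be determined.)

no

Tracing the constraints gives fetch → archive → package → publish, so fetch must come before publish.
That means publish cannot be before fetch.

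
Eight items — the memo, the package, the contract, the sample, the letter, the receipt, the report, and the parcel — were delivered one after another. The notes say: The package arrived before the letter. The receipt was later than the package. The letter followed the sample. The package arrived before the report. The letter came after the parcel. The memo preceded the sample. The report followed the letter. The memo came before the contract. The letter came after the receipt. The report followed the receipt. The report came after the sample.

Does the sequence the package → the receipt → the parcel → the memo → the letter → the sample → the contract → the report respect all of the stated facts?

The constraints require the sample before the letter, but in the proposed sequence the letter appears ahead of the sample. That one violation is enough.

no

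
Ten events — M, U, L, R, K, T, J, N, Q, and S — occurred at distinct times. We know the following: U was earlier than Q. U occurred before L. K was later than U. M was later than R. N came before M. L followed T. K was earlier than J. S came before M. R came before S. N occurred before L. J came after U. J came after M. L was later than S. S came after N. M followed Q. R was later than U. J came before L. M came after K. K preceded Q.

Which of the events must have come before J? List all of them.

Directly stated before J: K, M, and U.
N reaches J via N → M → J.
Q reaches J via Q → M → J.
R reaches J via R → M → J.
Likewise S reaches J by chaining the stated constraints.

K, M, N, Q, R, S, U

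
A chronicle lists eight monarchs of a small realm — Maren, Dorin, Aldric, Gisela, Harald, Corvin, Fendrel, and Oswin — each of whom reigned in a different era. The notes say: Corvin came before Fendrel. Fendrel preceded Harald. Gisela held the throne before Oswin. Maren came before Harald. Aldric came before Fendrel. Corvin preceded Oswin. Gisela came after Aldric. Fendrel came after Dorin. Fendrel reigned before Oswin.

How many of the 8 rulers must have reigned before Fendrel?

3

Directly stated before Fendrel: Aldric, Corvin, and Dorin.
That's Aldric, Corvin, and Dorin — 3 in all.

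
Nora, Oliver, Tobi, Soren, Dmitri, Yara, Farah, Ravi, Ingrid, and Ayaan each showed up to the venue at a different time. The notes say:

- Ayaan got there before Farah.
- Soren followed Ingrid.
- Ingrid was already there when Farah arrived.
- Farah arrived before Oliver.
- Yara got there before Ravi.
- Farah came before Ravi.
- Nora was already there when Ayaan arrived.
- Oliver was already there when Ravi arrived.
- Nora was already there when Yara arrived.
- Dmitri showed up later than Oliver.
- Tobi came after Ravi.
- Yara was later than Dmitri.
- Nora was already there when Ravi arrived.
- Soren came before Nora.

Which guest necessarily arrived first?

Ingrid

Ingrid has a chain of constraints placing them before every other guest, so Ingrid must be first.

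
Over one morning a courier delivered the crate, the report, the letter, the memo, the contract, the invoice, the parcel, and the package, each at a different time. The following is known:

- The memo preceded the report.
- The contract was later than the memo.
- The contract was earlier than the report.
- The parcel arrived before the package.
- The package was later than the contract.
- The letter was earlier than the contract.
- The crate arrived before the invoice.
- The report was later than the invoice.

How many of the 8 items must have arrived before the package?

Directly stated before the package: the contract and the parcel.
The letter reaches the package via the letter → the contract → the package.
The memo reaches the package via the memo → the contract → the package.
That's the contract, the letter, the memo, and the parcel — 4 in all.

4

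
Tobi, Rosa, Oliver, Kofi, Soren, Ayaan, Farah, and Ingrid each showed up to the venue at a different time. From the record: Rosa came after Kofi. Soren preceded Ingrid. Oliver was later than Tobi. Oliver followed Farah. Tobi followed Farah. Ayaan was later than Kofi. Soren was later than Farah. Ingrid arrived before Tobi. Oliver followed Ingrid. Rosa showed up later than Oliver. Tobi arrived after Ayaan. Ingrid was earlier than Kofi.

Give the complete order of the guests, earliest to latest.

Farah, Soren, Ingrid, Kofi, Ayaan, Tobi, Oliver, Rosa

The constraints fix every adjacent pair, so only one ordering works:
Farah → Soren → Ingrid → Kofi → Ayaan → Tobi → Oliver → Rosa.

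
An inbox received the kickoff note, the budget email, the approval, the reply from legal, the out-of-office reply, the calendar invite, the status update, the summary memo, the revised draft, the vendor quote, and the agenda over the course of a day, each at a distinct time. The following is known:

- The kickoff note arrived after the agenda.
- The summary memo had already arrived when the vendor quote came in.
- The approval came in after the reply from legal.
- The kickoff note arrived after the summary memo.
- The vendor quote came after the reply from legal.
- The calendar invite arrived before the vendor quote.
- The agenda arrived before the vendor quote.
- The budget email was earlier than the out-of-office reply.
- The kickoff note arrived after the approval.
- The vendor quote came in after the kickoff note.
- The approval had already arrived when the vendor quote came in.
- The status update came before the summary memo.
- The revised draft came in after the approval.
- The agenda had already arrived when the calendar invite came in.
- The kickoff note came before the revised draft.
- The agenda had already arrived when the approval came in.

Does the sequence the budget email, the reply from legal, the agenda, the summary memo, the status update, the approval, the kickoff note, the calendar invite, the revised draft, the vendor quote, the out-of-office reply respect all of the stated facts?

no

The constraints require the status update before the summary memo, but in the proposed sequence the summary memo appears ahead of the status update. That one violation is enough.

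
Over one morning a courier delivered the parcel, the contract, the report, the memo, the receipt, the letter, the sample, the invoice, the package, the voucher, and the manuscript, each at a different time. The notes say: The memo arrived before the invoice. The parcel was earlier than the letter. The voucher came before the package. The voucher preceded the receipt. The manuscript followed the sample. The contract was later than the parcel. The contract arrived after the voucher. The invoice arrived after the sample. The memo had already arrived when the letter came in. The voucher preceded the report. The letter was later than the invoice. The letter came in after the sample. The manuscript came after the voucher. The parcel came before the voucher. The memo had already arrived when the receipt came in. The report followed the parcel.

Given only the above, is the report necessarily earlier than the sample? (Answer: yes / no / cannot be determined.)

No chain of stated constraints runs from the report to the sample, and none runs from the sample to the report either.
So the relative order of the report and the sample is not fixed by the given facts.

cannot be determined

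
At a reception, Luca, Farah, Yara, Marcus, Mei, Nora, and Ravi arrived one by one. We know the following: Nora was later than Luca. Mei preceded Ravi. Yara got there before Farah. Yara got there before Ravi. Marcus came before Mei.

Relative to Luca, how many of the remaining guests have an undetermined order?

Forced after Luca: Nora.
That leaves Farah, Marcus, Mei, Ravi, and Yara with no forced order relative to Luca — 5.

5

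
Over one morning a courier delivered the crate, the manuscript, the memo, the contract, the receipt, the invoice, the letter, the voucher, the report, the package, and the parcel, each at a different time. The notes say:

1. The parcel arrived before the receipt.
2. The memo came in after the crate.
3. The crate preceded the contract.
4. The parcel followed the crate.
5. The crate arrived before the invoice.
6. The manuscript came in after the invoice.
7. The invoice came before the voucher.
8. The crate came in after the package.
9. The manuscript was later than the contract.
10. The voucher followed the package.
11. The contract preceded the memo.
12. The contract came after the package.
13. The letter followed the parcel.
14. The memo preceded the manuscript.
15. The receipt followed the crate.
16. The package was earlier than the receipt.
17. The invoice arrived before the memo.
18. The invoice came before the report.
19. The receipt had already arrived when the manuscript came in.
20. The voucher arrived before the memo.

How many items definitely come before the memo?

5

Directly stated before the memo: the contract, the crate, the invoice, and the voucher.
The package reaches the memo via the package → the contract → the memo.
That's the contract, the crate, the invoice, the package, and the voucher — 5 in all.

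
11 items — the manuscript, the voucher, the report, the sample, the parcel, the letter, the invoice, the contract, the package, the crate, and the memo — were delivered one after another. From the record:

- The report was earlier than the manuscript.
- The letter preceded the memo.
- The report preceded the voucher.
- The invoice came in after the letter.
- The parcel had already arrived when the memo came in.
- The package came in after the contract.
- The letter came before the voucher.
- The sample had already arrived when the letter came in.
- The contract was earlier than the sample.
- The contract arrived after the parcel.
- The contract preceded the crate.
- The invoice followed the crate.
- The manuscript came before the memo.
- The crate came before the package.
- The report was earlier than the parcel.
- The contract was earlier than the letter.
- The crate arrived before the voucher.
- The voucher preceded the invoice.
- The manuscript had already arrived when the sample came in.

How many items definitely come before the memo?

Directly stated before the memo: the letter, the manuscript, and the parcel.
The contract reaches the memo via the contract → the letter → the memo.
The report reaches the memo via the report → the parcel → the memo.
The sample reaches the memo via the sample → the letter → the memo.
That's the contract, the letter, the manuscript, the parcel, the report, and the sample — 6 in all.

6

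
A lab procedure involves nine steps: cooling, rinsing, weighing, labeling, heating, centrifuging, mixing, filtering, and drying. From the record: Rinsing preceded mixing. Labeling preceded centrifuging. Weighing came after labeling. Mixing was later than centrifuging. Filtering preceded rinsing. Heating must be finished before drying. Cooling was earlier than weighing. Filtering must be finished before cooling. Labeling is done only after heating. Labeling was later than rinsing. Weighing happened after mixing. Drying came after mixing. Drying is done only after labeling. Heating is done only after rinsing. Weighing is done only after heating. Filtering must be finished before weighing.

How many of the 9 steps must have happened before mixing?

5

Directly stated before mixing: centrifuging and rinsing.
Filtering reaches mixing via filtering → rinsing → mixing.
Heating reaches mixing via heating → labeling → centrifuging → mixing.
Labeling reaches mixing via labeling → centrifuging → mixing.
That's centrifuging, filtering, heating, labeling, and rinsing — 5 in all.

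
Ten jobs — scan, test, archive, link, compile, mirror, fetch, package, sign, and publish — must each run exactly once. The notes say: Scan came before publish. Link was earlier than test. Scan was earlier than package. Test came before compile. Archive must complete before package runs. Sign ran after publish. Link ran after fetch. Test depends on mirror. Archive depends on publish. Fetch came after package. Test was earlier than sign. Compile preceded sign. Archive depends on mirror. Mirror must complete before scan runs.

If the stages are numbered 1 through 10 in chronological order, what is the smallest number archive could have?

Mirror, publish, and scan must all come before archive — 3 forced predecessors.
Nothing else is forced ahead of archive, so its earliest slot is position 3 + 1 = 4.

4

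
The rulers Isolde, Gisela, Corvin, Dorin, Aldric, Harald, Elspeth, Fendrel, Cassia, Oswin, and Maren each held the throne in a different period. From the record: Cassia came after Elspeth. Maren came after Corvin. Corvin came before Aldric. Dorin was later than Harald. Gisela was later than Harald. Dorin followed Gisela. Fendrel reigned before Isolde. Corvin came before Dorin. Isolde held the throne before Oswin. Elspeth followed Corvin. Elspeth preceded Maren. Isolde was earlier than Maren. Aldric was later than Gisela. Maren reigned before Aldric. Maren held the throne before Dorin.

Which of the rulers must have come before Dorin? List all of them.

Corvin, Elspeth, Fendrel, Gisela, Harald, Isolde, Maren

Directly stated before Dorin: Corvin, Gisela, Harald, and Maren.
Elspeth reaches Dorin via Elspeth → Maren → Dorin.
Fendrel reaches Dorin via Fendrel → Isolde → Maren → Dorin.
Isolde reaches Dorin via Isolde → Maren → Dorin.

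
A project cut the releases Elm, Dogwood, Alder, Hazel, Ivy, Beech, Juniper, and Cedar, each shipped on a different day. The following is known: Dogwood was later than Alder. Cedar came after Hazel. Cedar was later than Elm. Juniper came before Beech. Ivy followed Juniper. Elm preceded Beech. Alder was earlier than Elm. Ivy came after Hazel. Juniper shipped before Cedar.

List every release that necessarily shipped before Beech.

Directly stated before Beech: Elm and Juniper.
Alder reaches Beech via Alder → Elm → Beech.
No chain forces Dogwood (or any of the others) ahead of Beech.

Alder, Elm, Juniper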